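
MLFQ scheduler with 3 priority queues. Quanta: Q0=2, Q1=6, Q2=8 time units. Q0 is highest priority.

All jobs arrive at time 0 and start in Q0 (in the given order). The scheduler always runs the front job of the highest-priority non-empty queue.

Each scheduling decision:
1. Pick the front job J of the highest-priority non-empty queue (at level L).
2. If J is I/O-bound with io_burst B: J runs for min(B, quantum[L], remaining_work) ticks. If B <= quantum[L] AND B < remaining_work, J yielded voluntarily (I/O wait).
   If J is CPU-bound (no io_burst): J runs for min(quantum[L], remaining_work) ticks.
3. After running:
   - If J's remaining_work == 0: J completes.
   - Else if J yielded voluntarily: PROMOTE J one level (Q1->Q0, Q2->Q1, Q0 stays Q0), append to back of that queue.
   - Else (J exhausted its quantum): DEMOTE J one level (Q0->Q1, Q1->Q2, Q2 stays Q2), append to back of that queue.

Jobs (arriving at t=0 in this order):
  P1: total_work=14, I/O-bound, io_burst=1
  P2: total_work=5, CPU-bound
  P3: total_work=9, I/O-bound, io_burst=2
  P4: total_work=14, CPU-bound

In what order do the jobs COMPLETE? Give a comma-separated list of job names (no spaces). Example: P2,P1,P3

Answer: P3,P1,P2,P4

Derivation:
t=0-1: P1@Q0 runs 1, rem=13, I/O yield, promote→Q0. Q0=[P2,P3,P4,P1] Q1=[] Q2=[]
t=1-3: P2@Q0 runs 2, rem=3, quantum used, demote→Q1. Q0=[P3,P4,P1] Q1=[P2] Q2=[]
t=3-5: P3@Q0 runs 2, rem=7, I/O yield, promote→Q0. Q0=[P4,P1,P3] Q1=[P2] Q2=[]
t=5-7: P4@Q0 runs 2, rem=12, quantum used, demote→Q1. Q0=[P1,P3] Q1=[P2,P4] Q2=[]
t=7-8: P1@Q0 runs 1, rem=12, I/O yield, promote→Q0. Q0=[P3,P1] Q1=[P2,P4] Q2=[]
t=8-10: P3@Q0 runs 2, rem=5, I/O yield, promote→Q0. Q0=[P1,P3] Q1=[P2,P4] Q2=[]
t=10-11: P1@Q0 runs 1, rem=11, I/O yield, promote→Q0. Q0=[P3,P1] Q1=[P2,P4] Q2=[]
t=11-13: P3@Q0 runs 2, rem=3, I/O yield, promote→Q0. Q0=[P1,P3] Q1=[P2,P4] Q2=[]
t=13-14: P1@Q0 runs 1, rem=10, I/O yield, promote→Q0. Q0=[P3,P1] Q1=[P2,P4] Q2=[]
t=14-16: P3@Q0 runs 2, rem=1, I/O yield, promote→Q0. Q0=[P1,P3] Q1=[P2,P4] Q2=[]
t=16-17: P1@Q0 runs 1, rem=9, I/O yield, promote→Q0. Q0=[P3,P1] Q1=[P2,P4] Q2=[]
t=17-18: P3@Q0 runs 1, rem=0, completes. Q0=[P1] Q1=[P2,P4] Q2=[]
t=18-19: P1@Q0 runs 1, rem=8, I/O yield, promote→Q0. Q0=[P1] Q1=[P2,P4] Q2=[]
t=19-20: P1@Q0 runs 1, rem=7, I/O yield, promote→Q0. Q0=[P1] Q1=[P2,P4] Q2=[]
t=20-21: P1@Q0 runs 1, rem=6, I/O yield, promote→Q0. Q0=[P1] Q1=[P2,P4] Q2=[]
t=21-22: P1@Q0 runs 1, rem=5, I/O yield, promote→Q0. Q0=[P1] Q1=[P2,P4] Q2=[]
t=22-23: P1@Q0 runs 1, rem=4, I/O yield, promote→Q0. Q0=[P1] Q1=[P2,P4] Q2=[]
t=23-24: P1@Q0 runs 1, rem=3, I/O yield, promote→Q0. Q0=[P1] Q1=[P2,P4] Q2=[]
t=24-25: P1@Q0 runs 1, rem=2, I/O yield, promote→Q0. Q0=[P1] Q1=[P2,P4] Q2=[]
t=25-26: P1@Q0 runs 1, rem=1, I/O yield, promote→Q0. Q0=[P1] Q1=[P2,P4] Q2=[]
t=26-27: P1@Q0 runs 1, rem=0, completes. Q0=[] Q1=[P2,P4] Q2=[]
t=27-30: P2@Q1 runs 3, rem=0, completes. Q0=[] Q1=[P4] Q2=[]
t=30-36: P4@Q1 runs 6, rem=6, quantum used, demote→Q2. Q0=[] Q1=[] Q2=[P4]
t=36-42: P4@Q2 runs 6, rem=0, completes. Q0=[] Q1=[] Q2=[]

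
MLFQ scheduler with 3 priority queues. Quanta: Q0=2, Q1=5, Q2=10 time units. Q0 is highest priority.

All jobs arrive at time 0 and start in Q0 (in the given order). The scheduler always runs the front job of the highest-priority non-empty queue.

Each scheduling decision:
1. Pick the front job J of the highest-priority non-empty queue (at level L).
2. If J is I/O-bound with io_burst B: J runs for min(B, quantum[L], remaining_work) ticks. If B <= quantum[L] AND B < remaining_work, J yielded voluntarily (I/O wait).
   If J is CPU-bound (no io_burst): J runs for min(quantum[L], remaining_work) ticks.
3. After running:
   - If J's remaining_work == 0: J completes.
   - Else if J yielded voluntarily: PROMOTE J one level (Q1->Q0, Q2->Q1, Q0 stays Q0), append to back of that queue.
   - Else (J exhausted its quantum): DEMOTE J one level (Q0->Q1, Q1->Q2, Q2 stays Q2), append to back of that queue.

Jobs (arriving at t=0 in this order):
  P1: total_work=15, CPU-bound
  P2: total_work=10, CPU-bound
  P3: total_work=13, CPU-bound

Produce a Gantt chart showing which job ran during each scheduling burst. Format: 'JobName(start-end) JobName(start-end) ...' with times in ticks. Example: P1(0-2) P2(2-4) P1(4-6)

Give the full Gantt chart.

Answer: P1(0-2) P2(2-4) P3(4-6) P1(6-11) P2(11-16) P3(16-21) P1(21-29) P2(29-32) P3(32-38)

Derivation:
t=0-2: P1@Q0 runs 2, rem=13, quantum used, demote→Q1. Q0=[P2,P3] Q1=[P1] Q2=[]
t=2-4: P2@Q0 runs 2, rem=8, quantum used, demote→Q1. Q0=[P3] Q1=[P1,P2] Q2=[]
t=4-6: P3@Q0 runs 2, rem=11, quantum used, demote→Q1. Q0=[] Q1=[P1,P2,P3] Q2=[]
t=6-11: P1@Q1 runs 5, rem=8, quantum used, demote→Q2. Q0=[] Q1=[P2,P3] Q2=[P1]
t=11-16: P2@Q1 runs 5, rem=3, quantum used, demote→Q2. Q0=[] Q1=[P3] Q2=[P1,P2]
t=16-21: P3@Q1 runs 5, rem=6, quantum used, demote→Q2. Q0=[] Q1=[] Q2=[P1,P2,P3]
t=21-29: P1@Q2 runs 8, rem=0, completes. Q0=[] Q1=[] Q2=[P2,P3]
t=29-32: P2@Q2 runs 3, rem=0, completes. Q0=[] Q1=[] Q2=[P3]
t=32-38: P3@Q2 runs 6, rem=0, completes. Q0=[] Q1=[] Q2=[]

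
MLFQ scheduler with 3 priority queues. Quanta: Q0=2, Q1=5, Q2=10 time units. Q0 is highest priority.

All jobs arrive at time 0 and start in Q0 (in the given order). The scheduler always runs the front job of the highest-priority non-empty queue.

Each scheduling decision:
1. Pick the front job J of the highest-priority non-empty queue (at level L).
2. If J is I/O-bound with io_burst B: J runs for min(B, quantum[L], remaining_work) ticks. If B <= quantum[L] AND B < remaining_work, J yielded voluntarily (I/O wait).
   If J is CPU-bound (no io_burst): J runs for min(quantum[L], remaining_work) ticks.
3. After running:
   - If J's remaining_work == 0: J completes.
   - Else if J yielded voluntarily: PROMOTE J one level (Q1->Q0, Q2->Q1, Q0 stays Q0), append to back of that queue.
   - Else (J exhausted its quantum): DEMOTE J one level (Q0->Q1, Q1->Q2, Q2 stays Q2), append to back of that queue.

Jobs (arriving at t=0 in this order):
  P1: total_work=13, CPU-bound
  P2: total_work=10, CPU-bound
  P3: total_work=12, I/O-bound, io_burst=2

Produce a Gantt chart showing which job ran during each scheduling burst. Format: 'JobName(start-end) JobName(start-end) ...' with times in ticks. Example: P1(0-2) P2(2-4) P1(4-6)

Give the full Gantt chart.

t=0-2: P1@Q0 runs 2, rem=11, quantum used, demote→Q1. Q0=[P2,P3] Q1=[P1] Q2=[]
t=2-4: P2@Q0 runs 2, rem=8, quantum used, demote→Q1. Q0=[P3] Q1=[P1,P2] Q2=[]
t=4-6: P3@Q0 runs 2, rem=10, I/O yield, promote→Q0. Q0=[P3] Q1=[P1,P2] Q2=[]
t=6-8: P3@Q0 runs 2, rem=8, I/O yield, promote→Q0. Q0=[P3] Q1=[P1,P2] Q2=[]
t=8-10: P3@Q0 runs 2, rem=6, I/O yield, promote→Q0. Q0=[P3] Q1=[P1,P2] Q2=[]
t=10-12: P3@Q0 runs 2, rem=4, I/O yield, promote→Q0. Q0=[P3] Q1=[P1,P2] Q2=[]
t=12-14: P3@Q0 runs 2, rem=2, I/O yield, promote→Q0. Q0=[P3] Q1=[P1,P2] Q2=[]
t=14-16: P3@Q0 runs 2, rem=0, completes. Q0=[] Q1=[P1,P2] Q2=[]
t=16-21: P1@Q1 runs 5, rem=6, quantum used, demote→Q2. Q0=[] Q1=[P2] Q2=[P1]
t=21-26: P2@Q1 runs 5, rem=3, quantum used, demote→Q2. Q0=[] Q1=[] Q2=[P1,P2]
t=26-32: P1@Q2 runs 6, rem=0, completes. Q0=[] Q1=[] Q2=[P2]
t=32-35: P2@Q2 runs 3, rem=0, completes. Q0=[] Q1=[] Q2=[]

Answer: P1(0-2) P2(2-4) P3(4-6) P3(6-8) P3(8-10) P3(10-12) P3(12-14) P3(14-16) P1(16-21) P2(21-26) P1(26-32) P2(32-35)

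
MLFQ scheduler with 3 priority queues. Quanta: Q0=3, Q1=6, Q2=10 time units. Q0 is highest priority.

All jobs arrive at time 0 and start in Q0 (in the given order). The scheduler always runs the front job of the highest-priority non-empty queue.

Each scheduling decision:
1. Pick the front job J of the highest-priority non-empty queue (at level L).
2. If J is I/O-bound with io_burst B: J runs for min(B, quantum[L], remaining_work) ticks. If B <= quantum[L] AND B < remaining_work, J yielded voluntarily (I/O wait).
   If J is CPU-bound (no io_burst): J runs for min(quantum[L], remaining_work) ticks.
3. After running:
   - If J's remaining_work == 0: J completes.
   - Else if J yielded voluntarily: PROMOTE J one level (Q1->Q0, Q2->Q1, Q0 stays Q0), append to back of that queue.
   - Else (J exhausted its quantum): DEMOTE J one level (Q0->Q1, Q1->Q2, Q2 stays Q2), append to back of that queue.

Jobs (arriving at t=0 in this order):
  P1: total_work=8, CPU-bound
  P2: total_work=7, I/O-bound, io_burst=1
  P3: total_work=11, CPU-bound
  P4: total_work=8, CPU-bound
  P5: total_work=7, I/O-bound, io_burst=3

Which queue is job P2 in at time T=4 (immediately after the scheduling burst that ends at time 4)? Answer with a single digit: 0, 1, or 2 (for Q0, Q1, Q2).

Answer: 0

Derivation:
t=0-3: P1@Q0 runs 3, rem=5, quantum used, demote→Q1. Q0=[P2,P3,P4,P5] Q1=[P1] Q2=[]
t=3-4: P2@Q0 runs 1, rem=6, I/O yield, promote→Q0. Q0=[P3,P4,P5,P2] Q1=[P1] Q2=[]
t=4-7: P3@Q0 runs 3, rem=8, quantum used, demote→Q1. Q0=[P4,P5,P2] Q1=[P1,P3] Q2=[]
t=7-10: P4@Q0 runs 3, rem=5, quantum used, demote→Q1. Q0=[P5,P2] Q1=[P1,P3,P4] Q2=[]
t=10-13: P5@Q0 runs 3, rem=4, I/O yield, promote→Q0. Q0=[P2,P5] Q1=[P1,P3,P4] Q2=[]
t=13-14: P2@Q0 runs 1, rem=5, I/O yield, promote→Q0. Q0=[P5,P2] Q1=[P1,P3,P4] Q2=[]
t=14-17: P5@Q0 runs 3, rem=1, I/O yield, promote→Q0. Q0=[P2,P5] Q1=[P1,P3,P4] Q2=[]
t=17-18: P2@Q0 runs 1, rem=4, I/O yield, promote→Q0. Q0=[P5,P2] Q1=[P1,P3,P4] Q2=[]
t=18-19: P5@Q0 runs 1, rem=0, completes. Q0=[P2] Q1=[P1,P3,P4] Q2=[]
t=19-20: P2@Q0 runs 1, rem=3, I/O yield, promote→Q0. Q0=[P2] Q1=[P1,P3,P4] Q2=[]
t=20-21: P2@Q0 runs 1, rem=2, I/O yield, promote→Q0. Q0=[P2] Q1=[P1,P3,P4] Q2=[]
t=21-22: P2@Q0 runs 1, rem=1, I/O yield, promote→Q0. Q0=[P2] Q1=[P1,P3,P4] Q2=[]
t=22-23: P2@Q0 runs 1, rem=0, completes. Q0=[] Q1=[P1,P3,P4] Q2=[]
t=23-28: P1@Q1 runs 5, rem=0, completes. Q0=[] Q1=[P3,P4] Q2=[]
t=28-34: P3@Q1 runs 6, rem=2, quantum used, demote→Q2. Q0=[] Q1=[P4] Q2=[P3]
t=34-39: P4@Q1 runs 5, rem=0, completes. Q0=[] Q1=[] Q2=[P3]
t=39-41: P3@Q2 runs 2, rem=0, completes. Q0=[] Q1=[] Q2=[]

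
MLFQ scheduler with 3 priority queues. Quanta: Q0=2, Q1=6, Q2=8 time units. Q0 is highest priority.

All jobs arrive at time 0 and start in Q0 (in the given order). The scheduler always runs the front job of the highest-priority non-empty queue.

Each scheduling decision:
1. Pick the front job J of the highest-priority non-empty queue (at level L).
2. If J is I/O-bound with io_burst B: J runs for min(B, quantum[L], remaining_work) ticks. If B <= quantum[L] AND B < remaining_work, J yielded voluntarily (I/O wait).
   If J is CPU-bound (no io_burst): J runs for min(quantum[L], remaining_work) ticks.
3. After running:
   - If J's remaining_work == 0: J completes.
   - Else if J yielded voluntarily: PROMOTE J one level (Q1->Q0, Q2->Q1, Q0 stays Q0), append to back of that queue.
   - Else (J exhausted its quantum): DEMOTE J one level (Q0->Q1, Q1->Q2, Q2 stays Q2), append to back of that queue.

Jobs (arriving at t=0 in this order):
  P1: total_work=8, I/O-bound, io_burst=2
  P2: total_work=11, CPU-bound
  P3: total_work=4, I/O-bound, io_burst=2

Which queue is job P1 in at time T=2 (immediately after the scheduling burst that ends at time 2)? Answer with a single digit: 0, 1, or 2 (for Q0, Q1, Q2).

t=0-2: P1@Q0 runs 2, rem=6, I/O yield, promote→Q0. Q0=[P2,P3,P1] Q1=[] Q2=[]
t=2-4: P2@Q0 runs 2, rem=9, quantum used, demote→Q1. Q0=[P3,P1] Q1=[P2] Q2=[]
t=4-6: P3@Q0 runs 2, rem=2, I/O yield, promote→Q0. Q0=[P1,P3] Q1=[P2] Q2=[]
t=6-8: P1@Q0 runs 2, rem=4, I/O yield, promote→Q0. Q0=[P3,P1] Q1=[P2] Q2=[]
t=8-10: P3@Q0 runs 2, rem=0, completes. Q0=[P1] Q1=[P2] Q2=[]
t=10-12: P1@Q0 runs 2, rem=2, I/O yield, promote→Q0. Q0=[P1] Q1=[P2] Q2=[]
t=12-14: P1@Q0 runs 2, rem=0, completes. Q0=[] Q1=[P2] Q2=[]
t=14-20: P2@Q1 runs 6, rem=3, quantum used, demote→Q2. Q0=[] Q1=[] Q2=[P2]
t=20-23: P2@Q2 runs 3, rem=0, completes. Q0=[] Q1=[] Q2=[]

Answer: 0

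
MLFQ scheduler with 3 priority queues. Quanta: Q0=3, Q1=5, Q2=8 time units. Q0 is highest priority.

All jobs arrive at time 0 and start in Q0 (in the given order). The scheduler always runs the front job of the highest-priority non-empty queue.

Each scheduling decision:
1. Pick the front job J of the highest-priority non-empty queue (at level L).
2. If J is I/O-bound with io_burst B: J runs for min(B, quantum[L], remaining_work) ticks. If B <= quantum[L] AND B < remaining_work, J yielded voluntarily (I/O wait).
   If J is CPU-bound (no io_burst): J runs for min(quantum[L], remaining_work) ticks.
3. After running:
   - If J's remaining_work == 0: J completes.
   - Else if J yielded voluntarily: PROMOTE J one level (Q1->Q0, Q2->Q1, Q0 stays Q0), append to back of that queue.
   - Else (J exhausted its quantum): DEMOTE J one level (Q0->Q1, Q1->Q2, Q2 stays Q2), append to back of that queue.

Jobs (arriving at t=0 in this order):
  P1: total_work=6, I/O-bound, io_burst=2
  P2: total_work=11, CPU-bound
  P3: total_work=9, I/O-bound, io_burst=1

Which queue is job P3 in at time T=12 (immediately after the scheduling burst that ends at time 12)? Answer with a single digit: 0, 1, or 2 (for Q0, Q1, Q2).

Answer: 0

Derivation:
t=0-2: P1@Q0 runs 2, rem=4, I/O yield, promote→Q0. Q0=[P2,P3,P1] Q1=[] Q2=[]
t=2-5: P2@Q0 runs 3, rem=8, quantum used, demote→Q1. Q0=[P3,P1] Q1=[P2] Q2=[]
t=5-6: P3@Q0 runs 1, rem=8, I/O yield, promote→Q0. Q0=[P1,P3] Q1=[P2] Q2=[]
t=6-8: P1@Q0 runs 2, rem=2, I/O yield, promote→Q0. Q0=[P3,P1] Q1=[P2] Q2=[]
t=8-9: P3@Q0 runs 1, rem=7, I/O yield, promote→Q0. Q0=[P1,P3] Q1=[P2] Q2=[]
t=9-11: P1@Q0 runs 2, rem=0, completes. Q0=[P3] Q1=[P2] Q2=[]
t=11-12: P3@Q0 runs 1, rem=6, I/O yield, promote→Q0. Q0=[P3] Q1=[P2] Q2=[]
t=12-13: P3@Q0 runs 1, rem=5, I/O yield, promote→Q0. Q0=[P3] Q1=[P2] Q2=[]
t=13-14: P3@Q0 runs 1, rem=4, I/O yield, promote→Q0. Q0=[P3] Q1=[P2] Q2=[]
t=14-15: P3@Q0 runs 1, rem=3, I/O yield, promote→Q0. Q0=[P3] Q1=[P2] Q2=[]
t=15-16: P3@Q0 runs 1, rem=2, I/O yield, promote→Q0. Q0=[P3] Q1=[P2] Q2=[]
t=16-17: P3@Q0 runs 1, rem=1, I/O yield, promote→Q0. Q0=[P3] Q1=[P2] Q2=[]
t=17-18: P3@Q0 runs 1, rem=0, completes. Q0=[] Q1=[P2] Q2=[]
t=18-23: P2@Q1 runs 5, rem=3, quantum used, demote→Q2. Q0=[] Q1=[] Q2=[P2]
t=23-26: P2@Q2 runs 3, rem=0, completes. Q0=[] Q1=[] Q2=[]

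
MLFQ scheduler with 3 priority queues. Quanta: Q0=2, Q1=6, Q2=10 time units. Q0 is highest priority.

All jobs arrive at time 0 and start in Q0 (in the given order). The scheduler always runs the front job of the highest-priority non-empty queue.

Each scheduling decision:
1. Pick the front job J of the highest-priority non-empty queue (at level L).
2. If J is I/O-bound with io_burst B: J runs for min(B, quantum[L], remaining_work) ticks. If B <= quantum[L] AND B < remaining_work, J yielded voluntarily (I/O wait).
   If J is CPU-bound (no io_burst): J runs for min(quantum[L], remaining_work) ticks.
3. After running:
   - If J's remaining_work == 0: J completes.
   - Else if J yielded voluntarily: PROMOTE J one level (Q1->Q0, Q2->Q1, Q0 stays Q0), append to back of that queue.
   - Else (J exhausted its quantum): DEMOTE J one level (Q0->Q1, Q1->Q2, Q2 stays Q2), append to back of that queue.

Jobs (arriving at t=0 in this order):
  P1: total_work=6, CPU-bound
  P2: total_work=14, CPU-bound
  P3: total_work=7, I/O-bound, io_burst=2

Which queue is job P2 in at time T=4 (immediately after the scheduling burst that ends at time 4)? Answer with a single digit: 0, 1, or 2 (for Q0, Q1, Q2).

Answer: 1

Derivation:
t=0-2: P1@Q0 runs 2, rem=4, quantum used, demote→Q1. Q0=[P2,P3] Q1=[P1] Q2=[]
t=2-4: P2@Q0 runs 2, rem=12, quantum used, demote→Q1. Q0=[P3] Q1=[P1,P2] Q2=[]
t=4-6: P3@Q0 runs 2, rem=5, I/O yield, promote→Q0. Q0=[P3] Q1=[P1,P2] Q2=[]
t=6-8: P3@Q0 runs 2, rem=3, I/O yield, promote→Q0. Q0=[P3] Q1=[P1,P2] Q2=[]
t=8-10: P3@Q0 runs 2, rem=1, I/O yield, promote→Q0. Q0=[P3] Q1=[P1,P2] Q2=[]
t=10-11: P3@Q0 runs 1, rem=0, completes. Q0=[] Q1=[P1,P2] Q2=[]
t=11-15: P1@Q1 runs 4, rem=0, completes. Q0=[] Q1=[P2] Q2=[]
t=15-21: P2@Q1 runs 6, rem=6, quantum used, demote→Q2. Q0=[] Q1=[] Q2=[P2]
t=21-27: P2@Q2 runs 6, rem=0, completes. Q0=[] Q1=[] Q2=[]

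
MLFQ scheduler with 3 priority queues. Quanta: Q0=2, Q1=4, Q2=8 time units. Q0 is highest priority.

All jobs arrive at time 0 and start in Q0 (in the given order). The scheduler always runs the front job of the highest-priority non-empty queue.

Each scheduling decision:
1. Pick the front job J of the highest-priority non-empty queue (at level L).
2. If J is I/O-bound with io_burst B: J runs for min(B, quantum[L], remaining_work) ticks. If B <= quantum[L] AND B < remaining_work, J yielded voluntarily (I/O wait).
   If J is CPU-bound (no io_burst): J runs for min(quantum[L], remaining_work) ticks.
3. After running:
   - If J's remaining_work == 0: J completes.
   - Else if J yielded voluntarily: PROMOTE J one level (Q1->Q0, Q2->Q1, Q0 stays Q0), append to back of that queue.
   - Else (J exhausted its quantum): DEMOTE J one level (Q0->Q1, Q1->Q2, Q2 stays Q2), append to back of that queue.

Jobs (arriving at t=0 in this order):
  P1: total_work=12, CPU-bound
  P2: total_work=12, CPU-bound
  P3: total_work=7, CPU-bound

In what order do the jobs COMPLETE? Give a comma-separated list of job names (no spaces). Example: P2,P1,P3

Answer: P1,P2,P3

Derivation:
t=0-2: P1@Q0 runs 2, rem=10, quantum used, demote→Q1. Q0=[P2,P3] Q1=[P1] Q2=[]
t=2-4: P2@Q0 runs 2, rem=10, quantum used, demote→Q1. Q0=[P3] Q1=[P1,P2] Q2=[]
t=4-6: P3@Q0 runs 2, rem=5, quantum used, demote→Q1. Q0=[] Q1=[P1,P2,P3] Q2=[]
t=6-10: P1@Q1 runs 4, rem=6, quantum used, demote→Q2. Q0=[] Q1=[P2,P3] Q2=[P1]
t=10-14: P2@Q1 runs 4, rem=6, quantum used, demote→Q2. Q0=[] Q1=[P3] Q2=[P1,P2]
t=14-18: P3@Q1 runs 4, rem=1, quantum used, demote→Q2. Q0=[] Q1=[] Q2=[P1,P2,P3]
t=18-24: P1@Q2 runs 6, rem=0, completes. Q0=[] Q1=[] Q2=[P2,P3]
t=24-30: P2@Q2 runs 6, rem=0, completes. Q0=[] Q1=[] Q2=[P3]
t=30-31: P3@Q2 runs 1, rem=0, completes. Q0=[] Q1=[] Q2=[]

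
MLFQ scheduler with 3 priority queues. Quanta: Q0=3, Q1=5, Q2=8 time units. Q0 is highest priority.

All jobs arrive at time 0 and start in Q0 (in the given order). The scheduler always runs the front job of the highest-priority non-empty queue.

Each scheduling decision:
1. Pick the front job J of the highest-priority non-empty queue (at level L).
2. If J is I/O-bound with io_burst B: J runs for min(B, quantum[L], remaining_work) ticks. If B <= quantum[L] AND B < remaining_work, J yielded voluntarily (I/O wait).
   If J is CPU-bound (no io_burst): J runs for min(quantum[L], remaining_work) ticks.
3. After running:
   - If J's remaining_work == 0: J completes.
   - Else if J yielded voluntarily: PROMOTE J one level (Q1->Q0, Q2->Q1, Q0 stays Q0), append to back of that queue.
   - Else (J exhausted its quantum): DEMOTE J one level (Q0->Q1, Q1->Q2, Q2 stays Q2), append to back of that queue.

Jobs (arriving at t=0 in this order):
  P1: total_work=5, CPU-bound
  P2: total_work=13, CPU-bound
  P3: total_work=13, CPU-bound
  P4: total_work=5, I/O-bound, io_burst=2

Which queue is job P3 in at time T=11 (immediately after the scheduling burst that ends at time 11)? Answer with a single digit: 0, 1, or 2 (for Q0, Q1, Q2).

t=0-3: P1@Q0 runs 3, rem=2, quantum used, demote→Q1. Q0=[P2,P3,P4] Q1=[P1] Q2=[]
t=3-6: P2@Q0 runs 3, rem=10, quantum used, demote→Q1. Q0=[P3,P4] Q1=[P1,P2] Q2=[]
t=6-9: P3@Q0 runs 3, rem=10, quantum used, demote→Q1. Q0=[P4] Q1=[P1,P2,P3] Q2=[]
t=9-11: P4@Q0 runs 2, rem=3, I/O yield, promote→Q0. Q0=[P4] Q1=[P1,P2,P3] Q2=[]
t=11-13: P4@Q0 runs 2, rem=1, I/O yield, promote→Q0. Q0=[P4] Q1=[P1,P2,P3] Q2=[]
t=13-14: P4@Q0 runs 1, rem=0, completes. Q0=[] Q1=[P1,P2,P3] Q2=[]
t=14-16: P1@Q1 runs 2, rem=0, completes. Q0=[] Q1=[P2,P3] Q2=[]
t=16-21: P2@Q1 runs 5, rem=5, quantum used, demote→Q2. Q0=[] Q1=[P3] Q2=[P2]
t=21-26: P3@Q1 runs 5, rem=5, quantum used, demote→Q2. Q0=[] Q1=[] Q2=[P2,P3]
t=26-31: P2@Q2 runs 5, rem=0, completes. Q0=[] Q1=[] Q2=[P3]
t=31-36: P3@Q2 runs 5, rem=0, completes. Q0=[] Q1=[] Q2=[]

Answer: 1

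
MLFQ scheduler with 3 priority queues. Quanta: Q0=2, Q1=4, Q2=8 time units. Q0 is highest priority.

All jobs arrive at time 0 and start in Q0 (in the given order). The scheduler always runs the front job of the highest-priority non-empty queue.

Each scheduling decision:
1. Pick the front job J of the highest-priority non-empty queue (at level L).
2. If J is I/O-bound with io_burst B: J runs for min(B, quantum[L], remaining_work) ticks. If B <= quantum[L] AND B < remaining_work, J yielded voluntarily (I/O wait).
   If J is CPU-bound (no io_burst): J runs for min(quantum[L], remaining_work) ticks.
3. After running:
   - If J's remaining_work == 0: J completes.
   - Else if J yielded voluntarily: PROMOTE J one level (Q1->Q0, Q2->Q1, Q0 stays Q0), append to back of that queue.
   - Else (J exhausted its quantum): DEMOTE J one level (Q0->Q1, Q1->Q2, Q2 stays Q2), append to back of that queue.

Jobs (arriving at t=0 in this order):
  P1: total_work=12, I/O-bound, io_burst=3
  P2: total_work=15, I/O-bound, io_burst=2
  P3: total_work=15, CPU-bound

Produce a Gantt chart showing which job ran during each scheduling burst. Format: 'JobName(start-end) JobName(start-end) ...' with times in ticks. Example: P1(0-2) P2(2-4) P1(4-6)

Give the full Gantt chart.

t=0-2: P1@Q0 runs 2, rem=10, quantum used, demote→Q1. Q0=[P2,P3] Q1=[P1] Q2=[]
t=2-4: P2@Q0 runs 2, rem=13, I/O yield, promote→Q0. Q0=[P3,P2] Q1=[P1] Q2=[]
t=4-6: P3@Q0 runs 2, rem=13, quantum used, demote→Q1. Q0=[P2] Q1=[P1,P3] Q2=[]
t=6-8: P2@Q0 runs 2, rem=11, I/O yield, promote→Q0. Q0=[P2] Q1=[P1,P3] Q2=[]
t=8-10: P2@Q0 runs 2, rem=9, I/O yield, promote→Q0. Q0=[P2] Q1=[P1,P3] Q2=[]
t=10-12: P2@Q0 runs 2, rem=7, I/O yield, promote→Q0. Q0=[P2] Q1=[P1,P3] Q2=[]
t=12-14: P2@Q0 runs 2, rem=5, I/O yield, promote→Q0. Q0=[P2] Q1=[P1,P3] Q2=[]
t=14-16: P2@Q0 runs 2, rem=3, I/O yield, promote→Q0. Q0=[P2] Q1=[P1,P3] Q2=[]
t=16-18: P2@Q0 runs 2, rem=1, I/O yield, promote→Q0. Q0=[P2] Q1=[P1,P3] Q2=[]
t=18-19: P2@Q0 runs 1, rem=0, completes. Q0=[] Q1=[P1,P3] Q2=[]
t=19-22: P1@Q1 runs 3, rem=7, I/O yield, promote→Q0. Q0=[P1] Q1=[P3] Q2=[]
t=22-24: P1@Q0 runs 2, rem=5, quantum used, demote→Q1. Q0=[] Q1=[P3,P1] Q2=[]
t=24-28: P3@Q1 runs 4, rem=9, quantum used, demote→Q2. Q0=[] Q1=[P1] Q2=[P3]
t=28-31: P1@Q1 runs 3, rem=2, I/O yield, promote→Q0. Q0=[P1] Q1=[] Q2=[P3]
t=31-33: P1@Q0 runs 2, rem=0, completes. Q0=[] Q1=[] Q2=[P3]
t=33-41: P3@Q2 runs 8, rem=1, quantum used, demote→Q2. Q0=[] Q1=[] Q2=[P3]
t=41-42: P3@Q2 runs 1, rem=0, completes. Q0=[] Q1=[] Q2=[]

Answer: P1(0-2) P2(2-4) P3(4-6) P2(6-8) P2(8-10) P2(10-12) P2(12-14) P2(14-16) P2(16-18) P2(18-19) P1(19-22) P1(22-24) P3(24-28) P1(28-31) P1(31-33) P3(33-41) P3(41-42)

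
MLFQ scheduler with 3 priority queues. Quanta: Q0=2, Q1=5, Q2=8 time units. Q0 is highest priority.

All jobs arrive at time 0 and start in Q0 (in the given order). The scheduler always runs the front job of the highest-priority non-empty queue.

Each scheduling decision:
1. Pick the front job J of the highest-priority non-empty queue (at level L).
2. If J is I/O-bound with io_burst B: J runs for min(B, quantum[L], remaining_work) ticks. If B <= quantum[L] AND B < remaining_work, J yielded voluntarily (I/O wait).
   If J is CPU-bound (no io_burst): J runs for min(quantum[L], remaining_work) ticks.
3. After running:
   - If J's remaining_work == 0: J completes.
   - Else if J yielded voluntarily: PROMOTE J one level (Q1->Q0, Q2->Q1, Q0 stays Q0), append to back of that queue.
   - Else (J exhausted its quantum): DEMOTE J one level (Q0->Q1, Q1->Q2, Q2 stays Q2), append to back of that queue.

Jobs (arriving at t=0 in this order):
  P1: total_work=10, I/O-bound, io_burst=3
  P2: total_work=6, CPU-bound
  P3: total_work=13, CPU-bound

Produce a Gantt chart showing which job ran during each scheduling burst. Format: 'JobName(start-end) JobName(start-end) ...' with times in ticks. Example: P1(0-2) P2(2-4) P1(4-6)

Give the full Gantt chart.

t=0-2: P1@Q0 runs 2, rem=8, quantum used, demote→Q1. Q0=[P2,P3] Q1=[P1] Q2=[]
t=2-4: P2@Q0 runs 2, rem=4, quantum used, demote→Q1. Q0=[P3] Q1=[P1,P2] Q2=[]
t=4-6: P3@Q0 runs 2, rem=11, quantum used, demote→Q1. Q0=[] Q1=[P1,P2,P3] Q2=[]
t=6-9: P1@Q1 runs 3, rem=5, I/O yield, promote→Q0. Q0=[P1] Q1=[P2,P3] Q2=[]
t=9-11: P1@Q0 runs 2, rem=3, quantum used, demote→Q1. Q0=[] Q1=[P2,P3,P1] Q2=[]
t=11-15: P2@Q1 runs 4, rem=0, completes. Q0=[] Q1=[P3,P1] Q2=[]
t=15-20: P3@Q1 runs 5, rem=6, quantum used, demote→Q2. Q0=[] Q1=[P1] Q2=[P3]
t=20-23: P1@Q1 runs 3, rem=0, completes. Q0=[] Q1=[] Q2=[P3]
t=23-29: P3@Q2 runs 6, rem=0, completes. Q0=[] Q1=[] Q2=[]

Answer: P1(0-2) P2(2-4) P3(4-6) P1(6-9) P1(9-11) P2(11-15) P3(15-20) P1(20-23) P3(23-29)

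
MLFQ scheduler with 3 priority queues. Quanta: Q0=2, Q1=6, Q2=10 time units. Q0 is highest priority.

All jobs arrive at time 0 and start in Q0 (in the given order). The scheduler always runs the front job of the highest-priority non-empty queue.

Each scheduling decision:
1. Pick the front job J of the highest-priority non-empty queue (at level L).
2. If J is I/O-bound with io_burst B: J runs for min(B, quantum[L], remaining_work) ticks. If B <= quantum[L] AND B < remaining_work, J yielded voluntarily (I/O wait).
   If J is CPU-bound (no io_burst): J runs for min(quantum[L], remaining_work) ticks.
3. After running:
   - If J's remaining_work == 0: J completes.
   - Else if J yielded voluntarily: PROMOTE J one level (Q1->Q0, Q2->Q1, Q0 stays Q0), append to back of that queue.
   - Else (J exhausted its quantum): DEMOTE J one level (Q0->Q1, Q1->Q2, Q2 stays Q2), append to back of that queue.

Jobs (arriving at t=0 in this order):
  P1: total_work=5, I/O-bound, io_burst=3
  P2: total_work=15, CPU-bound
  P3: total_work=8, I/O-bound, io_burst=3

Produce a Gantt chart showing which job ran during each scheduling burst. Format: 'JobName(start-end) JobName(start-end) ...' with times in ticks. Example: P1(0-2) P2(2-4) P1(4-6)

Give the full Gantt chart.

t=0-2: P1@Q0 runs 2, rem=3, quantum used, demote→Q1. Q0=[P2,P3] Q1=[P1] Q2=[]
t=2-4: P2@Q0 runs 2, rem=13, quantum used, demote→Q1. Q0=[P3] Q1=[P1,P2] Q2=[]
t=4-6: P3@Q0 runs 2, rem=6, quantum used, demote→Q1. Q0=[] Q1=[P1,P2,P3] Q2=[]
t=6-9: P1@Q1 runs 3, rem=0, completes. Q0=[] Q1=[P2,P3] Q2=[]
t=9-15: P2@Q1 runs 6, rem=7, quantum used, demote→Q2. Q0=[] Q1=[P3] Q2=[P2]
t=15-18: P3@Q1 runs 3, rem=3, I/O yield, promote→Q0. Q0=[P3] Q1=[] Q2=[P2]
t=18-20: P3@Q0 runs 2, rem=1, quantum used, demote→Q1. Q0=[] Q1=[P3] Q2=[P2]
t=20-21: P3@Q1 runs 1, rem=0, completes. Q0=[] Q1=[] Q2=[P2]
t=21-28: P2@Q2 runs 7, rem=0, completes. Q0=[] Q1=[] Q2=[]

Answer: P1(0-2) P2(2-4) P3(4-6) P1(6-9) P2(9-15) P3(15-18) P3(18-20) P3(20-21) P2(21-28)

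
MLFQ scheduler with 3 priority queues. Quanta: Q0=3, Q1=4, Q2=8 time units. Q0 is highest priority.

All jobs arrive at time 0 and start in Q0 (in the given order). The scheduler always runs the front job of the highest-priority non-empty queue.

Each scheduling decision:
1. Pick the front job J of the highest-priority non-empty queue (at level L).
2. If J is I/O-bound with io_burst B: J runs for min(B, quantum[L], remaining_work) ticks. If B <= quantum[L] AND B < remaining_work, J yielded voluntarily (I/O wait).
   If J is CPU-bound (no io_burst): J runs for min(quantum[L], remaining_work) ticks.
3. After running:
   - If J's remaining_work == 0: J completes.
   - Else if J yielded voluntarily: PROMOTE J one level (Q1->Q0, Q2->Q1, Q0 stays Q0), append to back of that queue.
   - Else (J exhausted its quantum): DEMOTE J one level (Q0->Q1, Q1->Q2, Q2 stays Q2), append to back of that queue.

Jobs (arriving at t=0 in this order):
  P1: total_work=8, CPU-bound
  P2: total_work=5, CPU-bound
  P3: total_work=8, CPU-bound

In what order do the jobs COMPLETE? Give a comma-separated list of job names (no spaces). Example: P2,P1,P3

Answer: P2,P1,P3

Derivation:
t=0-3: P1@Q0 runs 3, rem=5, quantum used, demote→Q1. Q0=[P2,P3] Q1=[P1] Q2=[]
t=3-6: P2@Q0 runs 3, rem=2, quantum used, demote→Q1. Q0=[P3] Q1=[P1,P2] Q2=[]
t=6-9: P3@Q0 runs 3, rem=5, quantum used, demote→Q1. Q0=[] Q1=[P1,P2,P3] Q2=[]
t=9-13: P1@Q1 runs 4, rem=1, quantum used, demote→Q2. Q0=[] Q1=[P2,P3] Q2=[P1]
t=13-15: P2@Q1 runs 2, rem=0, completes. Q0=[] Q1=[P3] Q2=[P1]
t=15-19: P3@Q1 runs 4, rem=1, quantum used, demote→Q2. Q0=[] Q1=[] Q2=[P1,P3]
t=19-20: P1@Q2 runs 1, rem=0, completes. Q0=[] Q1=[] Q2=[P3]
t=20-21: P3@Q2 runs 1, rem=0, completes. Q0=[] Q1=[] Q2=[]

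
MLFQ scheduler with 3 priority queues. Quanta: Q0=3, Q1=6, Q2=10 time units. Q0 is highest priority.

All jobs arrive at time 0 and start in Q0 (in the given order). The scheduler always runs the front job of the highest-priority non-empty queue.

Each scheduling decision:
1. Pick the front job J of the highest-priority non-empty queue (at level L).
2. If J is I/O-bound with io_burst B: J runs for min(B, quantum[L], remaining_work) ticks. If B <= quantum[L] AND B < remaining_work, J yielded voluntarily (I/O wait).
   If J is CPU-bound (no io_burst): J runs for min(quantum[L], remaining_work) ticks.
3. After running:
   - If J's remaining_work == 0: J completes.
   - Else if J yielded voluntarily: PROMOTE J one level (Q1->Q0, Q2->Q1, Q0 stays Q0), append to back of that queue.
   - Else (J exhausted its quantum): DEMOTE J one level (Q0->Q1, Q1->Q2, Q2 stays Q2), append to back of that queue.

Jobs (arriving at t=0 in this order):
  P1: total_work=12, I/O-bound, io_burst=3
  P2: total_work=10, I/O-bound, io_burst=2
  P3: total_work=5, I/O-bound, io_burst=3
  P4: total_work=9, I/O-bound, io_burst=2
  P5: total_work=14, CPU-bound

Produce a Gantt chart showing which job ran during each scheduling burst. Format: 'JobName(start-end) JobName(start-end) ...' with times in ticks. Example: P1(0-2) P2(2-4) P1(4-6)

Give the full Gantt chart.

t=0-3: P1@Q0 runs 3, rem=9, I/O yield, promote→Q0. Q0=[P2,P3,P4,P5,P1] Q1=[] Q2=[]
t=3-5: P2@Q0 runs 2, rem=8, I/O yield, promote→Q0. Q0=[P3,P4,P5,P1,P2] Q1=[] Q2=[]
t=5-8: P3@Q0 runs 3, rem=2, I/O yield, promote→Q0. Q0=[P4,P5,P1,P2,P3] Q1=[] Q2=[]
t=8-10: P4@Q0 runs 2, rem=7, I/O yield, promote→Q0. Q0=[P5,P1,P2,P3,P4] Q1=[] Q2=[]
t=10-13: P5@Q0 runs 3, rem=11, quantum used, demote→Q1. Q0=[P1,P2,P3,P4] Q1=[P5] Q2=[]
t=13-16: P1@Q0 runs 3, rem=6, I/O yield, promote→Q0. Q0=[P2,P3,P4,P1] Q1=[P5] Q2=[]
t=16-18: P2@Q0 runs 2, rem=6, I/O yield, promote→Q0. Q0=[P3,P4,P1,P2] Q1=[P5] Q2=[]
t=18-20: P3@Q0 runs 2, rem=0, completes. Q0=[P4,P1,P2] Q1=[P5] Q2=[]
t=20-22: P4@Q0 runs 2, rem=5, I/O yield, promote→Q0. Q0=[P1,P2,P4] Q1=[P5] Q2=[]
t=22-25: P1@Q0 runs 3, rem=3, I/O yield, promote→Q0. Q0=[P2,P4,P1] Q1=[P5] Q2=[]
t=25-27: P2@Q0 runs 2, rem=4, I/O yield, promote→Q0. Q0=[P4,P1,P2] Q1=[P5] Q2=[]
t=27-29: P4@Q0 runs 2, rem=3, I/O yield, promote→Q0. Q0=[P1,P2,P4] Q1=[P5] Q2=[]
t=29-32: P1@Q0 runs 3, rem=0, completes. Q0=[P2,P4] Q1=[P5] Q2=[]
t=32-34: P2@Q0 runs 2, rem=2, I/O yield, promote→Q0. Q0=[P4,P2] Q1=[P5] Q2=[]
t=34-36: P4@Q0 runs 2, rem=1, I/O yield, promote→Q0. Q0=[P2,P4] Q1=[P5] Q2=[]
t=36-38: P2@Q0 runs 2, rem=0, completes. Q0=[P4] Q1=[P5] Q2=[]
t=38-39: P4@Q0 runs 1, rem=0, completes. Q0=[] Q1=[P5] Q2=[]
t=39-45: P5@Q1 runs 6, rem=5, quantum used, demote→Q2. Q0=[] Q1=[] Q2=[P5]
t=45-50: P5@Q2 runs 5, rem=0, completes. Q0=[] Q1=[] Q2=[]

Answer: P1(0-3) P2(3-5) P3(5-8) P4(8-10) P5(10-13) P1(13-16) P2(16-18) P3(18-20) P4(20-22) P1(22-25) P2(25-27) P4(27-29) P1(29-32) P2(32-34) P4(34-36) P2(36-38) P4(38-39) P5(39-45) P5(45-50)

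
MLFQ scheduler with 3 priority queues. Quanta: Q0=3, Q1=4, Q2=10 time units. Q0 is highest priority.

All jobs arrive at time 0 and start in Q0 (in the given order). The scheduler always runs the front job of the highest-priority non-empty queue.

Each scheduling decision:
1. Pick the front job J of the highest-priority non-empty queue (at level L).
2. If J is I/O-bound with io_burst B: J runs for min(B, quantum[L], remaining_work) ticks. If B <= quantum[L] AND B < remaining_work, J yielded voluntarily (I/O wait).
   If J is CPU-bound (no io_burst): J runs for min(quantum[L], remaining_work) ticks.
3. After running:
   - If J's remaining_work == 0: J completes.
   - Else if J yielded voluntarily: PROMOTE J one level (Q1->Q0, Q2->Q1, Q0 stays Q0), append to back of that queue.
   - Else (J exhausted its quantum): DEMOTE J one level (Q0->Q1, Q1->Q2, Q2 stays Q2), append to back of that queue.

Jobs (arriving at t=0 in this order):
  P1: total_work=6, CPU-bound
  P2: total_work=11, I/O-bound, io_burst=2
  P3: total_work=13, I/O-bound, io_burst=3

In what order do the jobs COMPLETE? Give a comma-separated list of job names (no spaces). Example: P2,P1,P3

t=0-3: P1@Q0 runs 3, rem=3, quantum used, demote→Q1. Q0=[P2,P3] Q1=[P1] Q2=[]
t=3-5: P2@Q0 runs 2, rem=9, I/O yield, promote→Q0. Q0=[P3,P2] Q1=[P1] Q2=[]
t=5-8: P3@Q0 runs 3, rem=10, I/O yield, promote→Q0. Q0=[P2,P3] Q1=[P1] Q2=[]
t=8-10: P2@Q0 runs 2, rem=7, I/O yield, promote→Q0. Q0=[P3,P2] Q1=[P1] Q2=[]
t=10-13: P3@Q0 runs 3, rem=7, I/O yield, promote→Q0. Q0=[P2,P3] Q1=[P1] Q2=[]
t=13-15: P2@Q0 runs 2, rem=5, I/O yield, promote→Q0. Q0=[P3,P2] Q1=[P1] Q2=[]
t=15-18: P3@Q0 runs 3, rem=4, I/O yield, promote→Q0. Q0=[P2,P3] Q1=[P1] Q2=[]
t=18-20: P2@Q0 runs 2, rem=3, I/O yield, promote→Q0. Q0=[P3,P2] Q1=[P1] Q2=[]
t=20-23: P3@Q0 runs 3, rem=1, I/O yield, promote→Q0. Q0=[P2,P3] Q1=[P1] Q2=[]
t=23-25: P2@Q0 runs 2, rem=1, I/O yield, promote→Q0. Q0=[P3,P2] Q1=[P1] Q2=[]
t=25-26: P3@Q0 runs 1, rem=0, completes. Q0=[P2] Q1=[P1] Q2=[]
t=26-27: P2@Q0 runs 1, rem=0, completes. Q0=[] Q1=[P1] Q2=[]
t=27-30: P1@Q1 runs 3, rem=0, completes. Q0=[] Q1=[] Q2=[]

Answer: P3,P2,P1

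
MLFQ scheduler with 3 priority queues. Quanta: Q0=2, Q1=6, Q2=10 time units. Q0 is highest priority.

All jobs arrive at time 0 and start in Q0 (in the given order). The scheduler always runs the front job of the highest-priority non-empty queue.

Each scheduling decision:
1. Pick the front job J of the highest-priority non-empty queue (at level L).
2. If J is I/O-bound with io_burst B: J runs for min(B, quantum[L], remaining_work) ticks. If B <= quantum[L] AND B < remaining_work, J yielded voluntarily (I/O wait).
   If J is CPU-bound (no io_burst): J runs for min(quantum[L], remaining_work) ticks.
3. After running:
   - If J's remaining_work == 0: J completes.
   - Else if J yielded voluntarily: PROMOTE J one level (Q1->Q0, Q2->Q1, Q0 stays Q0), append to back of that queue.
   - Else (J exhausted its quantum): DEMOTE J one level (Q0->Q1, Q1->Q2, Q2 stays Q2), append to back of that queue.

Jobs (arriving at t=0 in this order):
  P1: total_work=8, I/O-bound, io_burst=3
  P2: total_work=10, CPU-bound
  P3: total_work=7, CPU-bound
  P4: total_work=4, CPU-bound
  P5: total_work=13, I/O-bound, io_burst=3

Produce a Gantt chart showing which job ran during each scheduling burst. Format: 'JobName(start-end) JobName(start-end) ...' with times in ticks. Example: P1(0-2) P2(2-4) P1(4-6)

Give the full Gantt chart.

Answer: P1(0-2) P2(2-4) P3(4-6) P4(6-8) P5(8-10) P1(10-13) P1(13-15) P2(15-21) P3(21-26) P4(26-28) P5(28-31) P5(31-33) P1(33-34) P5(34-37) P5(37-39) P5(39-40) P2(40-42)

Derivation:
t=0-2: P1@Q0 runs 2, rem=6, quantum used, demote→Q1. Q0=[P2,P3,P4,P5] Q1=[P1] Q2=[]
t=2-4: P2@Q0 runs 2, rem=8, quantum used, demote→Q1. Q0=[P3,P4,P5] Q1=[P1,P2] Q2=[]
t=4-6: P3@Q0 runs 2, rem=5, quantum used, demote→Q1. Q0=[P4,P5] Q1=[P1,P2,P3] Q2=[]
t=6-8: P4@Q0 runs 2, rem=2, quantum used, demote→Q1. Q0=[P5] Q1=[P1,P2,P3,P4] Q2=[]
t=8-10: P5@Q0 runs 2, rem=11, quantum used, demote→Q1. Q0=[] Q1=[P1,P2,P3,P4,P5] Q2=[]
t=10-13: P1@Q1 runs 3, rem=3, I/O yield, promote→Q0. Q0=[P1] Q1=[P2,P3,P4,P5] Q2=[]
t=13-15: P1@Q0 runs 2, rem=1, quantum used, demote→Q1. Q0=[] Q1=[P2,P3,P4,P5,P1] Q2=[]
t=15-21: P2@Q1 runs 6, rem=2, quantum used, demote→Q2. Q0=[] Q1=[P3,P4,P5,P1] Q2=[P2]
t=21-26: P3@Q1 runs 5, rem=0, completes. Q0=[] Q1=[P4,P5,P1] Q2=[P2]
t=26-28: P4@Q1 runs 2, rem=0, completes. Q0=[] Q1=[P5,P1] Q2=[P2]
t=28-31: P5@Q1 runs 3, rem=8, I/O yield, promote→Q0. Q0=[P5] Q1=[P1] Q2=[P2]
t=31-33: P5@Q0 runs 2, rem=6, quantum used, demote→Q1. Q0=[] Q1=[P1,P5] Q2=[P2]
t=33-34: P1@Q1 runs 1, rem=0, completes. Q0=[] Q1=[P5] Q2=[P2]
t=34-37: P5@Q1 runs 3, rem=3, I/O yield, promote→Q0. Q0=[P5] Q1=[] Q2=[P2]
t=37-39: P5@Q0 runs 2, rem=1, quantum used, demote→Q1. Q0=[] Q1=[P5] Q2=[P2]
t=39-40: P5@Q1 runs 1, rem=0, completes. Q0=[] Q1=[] Q2=[P2]
t=40-42: P2@Q2 runs 2, rem=0, completes. Q0=[] Q1=[] Q2=[]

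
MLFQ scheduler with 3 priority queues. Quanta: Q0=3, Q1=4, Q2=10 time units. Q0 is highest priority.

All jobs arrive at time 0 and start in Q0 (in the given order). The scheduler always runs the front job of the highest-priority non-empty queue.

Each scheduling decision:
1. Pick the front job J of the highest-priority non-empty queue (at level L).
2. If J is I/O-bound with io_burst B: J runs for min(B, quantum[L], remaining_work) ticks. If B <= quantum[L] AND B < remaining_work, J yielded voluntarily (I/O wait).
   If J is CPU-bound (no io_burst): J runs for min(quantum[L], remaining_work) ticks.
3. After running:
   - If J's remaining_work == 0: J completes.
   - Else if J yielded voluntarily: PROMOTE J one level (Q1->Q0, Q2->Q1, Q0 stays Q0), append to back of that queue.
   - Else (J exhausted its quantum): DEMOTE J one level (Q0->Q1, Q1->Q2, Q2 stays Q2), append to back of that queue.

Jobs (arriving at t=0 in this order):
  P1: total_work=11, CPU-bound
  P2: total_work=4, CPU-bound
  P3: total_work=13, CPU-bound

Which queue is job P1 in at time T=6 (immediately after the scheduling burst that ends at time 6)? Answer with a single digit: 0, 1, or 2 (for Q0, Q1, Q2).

Answer: 1

Derivation:
t=0-3: P1@Q0 runs 3, rem=8, quantum used, demote→Q1. Q0=[P2,P3] Q1=[P1] Q2=[]
t=3-6: P2@Q0 runs 3, rem=1, quantum used, demote→Q1. Q0=[P3] Q1=[P1,P2] Q2=[]
t=6-9: P3@Q0 runs 3, rem=10, quantum used, demote→Q1. Q0=[] Q1=[P1,P2,P3] Q2=[]
t=9-13: P1@Q1 runs 4, rem=4, quantum used, demote→Q2. Q0=[] Q1=[P2,P3] Q2=[P1]
t=13-14: P2@Q1 runs 1, rem=0, completes. Q0=[] Q1=[P3] Q2=[P1]
t=14-18: P3@Q1 runs 4, rem=6, quantum used, demote→Q2. Q0=[] Q1=[] Q2=[P1,P3]
t=18-22: P1@Q2 runs 4, rem=0, completes. Q0=[] Q1=[] Q2=[P3]
t=22-28: P3@Q2 runs 6, rem=0, completes. Q0=[] Q1=[] Q2=[]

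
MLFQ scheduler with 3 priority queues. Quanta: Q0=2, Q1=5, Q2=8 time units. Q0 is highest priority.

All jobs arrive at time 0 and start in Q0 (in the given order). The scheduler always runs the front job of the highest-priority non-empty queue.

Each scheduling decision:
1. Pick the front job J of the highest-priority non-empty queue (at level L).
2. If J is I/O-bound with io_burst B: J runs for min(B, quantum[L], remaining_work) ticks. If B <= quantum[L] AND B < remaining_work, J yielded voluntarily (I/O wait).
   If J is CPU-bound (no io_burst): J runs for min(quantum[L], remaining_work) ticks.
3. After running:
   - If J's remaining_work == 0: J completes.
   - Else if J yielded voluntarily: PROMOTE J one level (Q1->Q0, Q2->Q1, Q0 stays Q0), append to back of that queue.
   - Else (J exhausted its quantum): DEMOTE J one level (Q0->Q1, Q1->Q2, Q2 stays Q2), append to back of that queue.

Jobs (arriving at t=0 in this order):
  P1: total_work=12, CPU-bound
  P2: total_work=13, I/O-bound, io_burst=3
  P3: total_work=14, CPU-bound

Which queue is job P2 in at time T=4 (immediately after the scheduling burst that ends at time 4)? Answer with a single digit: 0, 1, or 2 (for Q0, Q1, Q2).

t=0-2: P1@Q0 runs 2, rem=10, quantum used, demote→Q1. Q0=[P2,P3] Q1=[P1] Q2=[]
t=2-4: P2@Q0 runs 2, rem=11, quantum used, demote→Q1. Q0=[P3] Q1=[P1,P2] Q2=[]
t=4-6: P3@Q0 runs 2, rem=12, quantum used, demote→Q1. Q0=[] Q1=[P1,P2,P3] Q2=[]
t=6-11: P1@Q1 runs 5, rem=5, quantum used, demote→Q2. Q0=[] Q1=[P2,P3] Q2=[P1]
t=11-14: P2@Q1 runs 3, rem=8, I/O yield, promote→Q0. Q0=[P2] Q1=[P3] Q2=[P1]
t=14-16: P2@Q0 runs 2, rem=6, quantum used, demote→Q1. Q0=[] Q1=[P3,P2] Q2=[P1]
t=16-21: P3@Q1 runs 5, rem=7, quantum used, demote→Q2. Q0=[] Q1=[P2] Q2=[P1,P3]
t=21-24: P2@Q1 runs 3, rem=3, I/O yield, promote→Q0. Q0=[P2] Q1=[] Q2=[P1,P3]
t=24-26: P2@Q0 runs 2, rem=1, quantum used, demote→Q1. Q0=[] Q1=[P2] Q2=[P1,P3]
t=26-27: P2@Q1 runs 1, rem=0, completes. Q0=[] Q1=[] Q2=[P1,P3]
t=27-32: P1@Q2 runs 5, rem=0, completes. Q0=[] Q1=[] Q2=[P3]
t=32-39: P3@Q2 runs 7, rem=0, completes. Q0=[] Q1=[] Q2=[]

Answer: 1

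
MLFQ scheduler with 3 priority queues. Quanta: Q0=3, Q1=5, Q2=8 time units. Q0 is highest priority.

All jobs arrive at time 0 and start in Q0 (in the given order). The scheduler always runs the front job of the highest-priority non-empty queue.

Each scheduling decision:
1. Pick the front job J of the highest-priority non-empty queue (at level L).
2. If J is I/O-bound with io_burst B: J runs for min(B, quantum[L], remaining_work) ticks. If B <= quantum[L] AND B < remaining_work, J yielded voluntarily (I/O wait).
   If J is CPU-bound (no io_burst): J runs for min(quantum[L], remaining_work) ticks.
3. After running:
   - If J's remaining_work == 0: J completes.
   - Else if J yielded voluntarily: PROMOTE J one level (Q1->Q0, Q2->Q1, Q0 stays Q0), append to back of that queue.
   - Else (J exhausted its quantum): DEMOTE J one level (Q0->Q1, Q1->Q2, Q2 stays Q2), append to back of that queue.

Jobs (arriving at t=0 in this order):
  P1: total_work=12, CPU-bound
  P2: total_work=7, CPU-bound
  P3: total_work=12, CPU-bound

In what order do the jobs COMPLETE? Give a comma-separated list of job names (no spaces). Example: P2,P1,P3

Answer: P2,P1,P3

Derivation:
t=0-3: P1@Q0 runs 3, rem=9, quantum used, demote→Q1. Q0=[P2,P3] Q1=[P1] Q2=[]
t=3-6: P2@Q0 runs 3, rem=4, quantum used, demote→Q1. Q0=[P3] Q1=[P1,P2] Q2=[]
t=6-9: P3@Q0 runs 3, rem=9, quantum used, demote→Q1. Q0=[] Q1=[P1,P2,P3] Q2=[]
t=9-14: P1@Q1 runs 5, rem=4, quantum used, demote→Q2. Q0=[] Q1=[P2,P3] Q2=[P1]
t=14-18: P2@Q1 runs 4, rem=0, completes. Q0=[] Q1=[P3] Q2=[P1]
t=18-23: P3@Q1 runs 5, rem=4, quantum used, demote→Q2. Q0=[] Q1=[] Q2=[P1,P3]
t=23-27: P1@Q2 runs 4, rem=0, completes. Q0=[] Q1=[] Q2=[P3]
t=27-31: P3@Q2 runs 4, rem=0, completes. Q0=[] Q1=[] Q2=[]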